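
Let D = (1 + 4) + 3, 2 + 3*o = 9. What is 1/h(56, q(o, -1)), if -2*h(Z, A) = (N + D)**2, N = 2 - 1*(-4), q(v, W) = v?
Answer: -1/98 ≈ -0.010204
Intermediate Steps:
o = 7/3 (o = -2/3 + (1/3)*9 = -2/3 + 3 = 7/3 ≈ 2.3333)
N = 6 (N = 2 + 4 = 6)
D = 8 (D = 5 + 3 = 8)
h(Z, A) = -98 (h(Z, A) = -(6 + 8)**2/2 = -1/2*14**2 = -1/2*196 = -98)
1/h(56, q(o, -1)) = 1/(-98) = -1/98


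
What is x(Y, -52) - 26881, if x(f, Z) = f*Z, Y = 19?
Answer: -27869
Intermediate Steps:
x(f, Z) = Z*f
x(Y, -52) - 26881 = -52*19 - 26881 = -988 - 26881 = -27869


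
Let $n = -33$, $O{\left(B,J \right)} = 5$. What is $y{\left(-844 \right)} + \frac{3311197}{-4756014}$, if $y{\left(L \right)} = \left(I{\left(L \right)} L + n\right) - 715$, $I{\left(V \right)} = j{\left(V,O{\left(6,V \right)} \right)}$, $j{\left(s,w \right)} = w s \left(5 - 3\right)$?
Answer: $\frac{33875239077371}{4756014} \approx 7.1226 \cdot 10^{6}$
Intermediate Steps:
$j{\left(s,w \right)} = 2 s w$ ($j{\left(s,w \right)} = s w \left(5 - 3\right) = s w 2 = 2 s w$)
$I{\left(V \right)} = 10 V$ ($I{\left(V \right)} = 2 V 5 = 10 V$)
$y{\left(L \right)} = -748 + 10 L^{2}$ ($y{\left(L \right)} = \left(10 L L - 33\right) - 715 = \left(10 L^{2} - 33\right) - 715 = \left(-33 + 10 L^{2}\right) - 715 = -748 + 10 L^{2}$)
$y{\left(-844 \right)} + \frac{3311197}{-4756014} = \left(-748 + 10 \left(-844\right)^{2}\right) + \frac{3311197}{-4756014} = \left(-748 + 10 \cdot 712336\right) + 3311197 \left(- \frac{1}{4756014}\right) = \left(-748 + 7123360\right) - \frac{3311197}{4756014} = 7122612 - \frac{3311197}{4756014} = \frac{33875239077371}{4756014}$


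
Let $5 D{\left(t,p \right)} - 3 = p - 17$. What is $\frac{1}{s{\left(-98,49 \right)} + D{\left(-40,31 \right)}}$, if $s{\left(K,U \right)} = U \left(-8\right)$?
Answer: $- \frac{5}{1943} \approx -0.0025733$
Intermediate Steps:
$D{\left(t,p \right)} = - \frac{14}{5} + \frac{p}{5}$ ($D{\left(t,p \right)} = \frac{3}{5} + \frac{p - 17}{5} = \frac{3}{5} + \frac{-17 + p}{5} = \frac{3}{5} + \left(- \frac{17}{5} + \frac{p}{5}\right) = - \frac{14}{5} + \frac{p}{5}$)
$s{\left(K,U \right)} = - 8 U$
$\frac{1}{s{\left(-98,49 \right)} + D{\left(-40,31 \right)}} = \frac{1}{\left(-8\right) 49 + \left(- \frac{14}{5} + \frac{1}{5} \cdot 31\right)} = \frac{1}{-392 + \left(- \frac{14}{5} + \frac{31}{5}\right)} = \frac{1}{-392 + \frac{17}{5}} = \frac{1}{- \frac{1943}{5}} = - \frac{5}{1943}$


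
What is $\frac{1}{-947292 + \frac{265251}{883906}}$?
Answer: $- \frac{883906}{837316817301} \approx -1.0556 \cdot 10^{-6}$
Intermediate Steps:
$\frac{1}{-947292 + \frac{265251}{883906}} = \frac{1}{- \frac{837316817301}{883906}} = - \frac{883906}{837316817301}$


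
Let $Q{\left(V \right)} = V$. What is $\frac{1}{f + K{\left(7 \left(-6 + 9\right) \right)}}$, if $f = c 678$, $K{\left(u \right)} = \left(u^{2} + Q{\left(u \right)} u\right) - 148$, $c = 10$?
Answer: $\frac{1}{7514} \approx 0.00013308$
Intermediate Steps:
$K{\left(u \right)} = -148 + 2 u^{2}$ ($K{\left(u \right)} = \left(u^{2} + u u\right) - 148 = \left(u^{2} + u^{2}\right) - 148 = 2 u^{2} - 148 = -148 + 2 u^{2}$)
$f = 6780$ ($f = 10 \cdot 678 = 6780$)
$\frac{1}{f + K{\left(7 \left(-6 + 9\right) \right)}} = \frac{1}{6780 - \left(148 - 2 \left(7 \left(-6 + 9\right)\right)^{2}\right)} = \frac{1}{6780 - \left(148 - 2 \left(7 \cdot 3\right)^{2}\right)} = \frac{1}{6780 - \left(148 - 2 \cdot 21^{2}\right)} = \frac{1}{6780 + \left(-148 + 2 \cdot 441\right)} = \frac{1}{6780 + \left(-148 + 882\right)} = \frac{1}{6780 + 734} = \frac{1}{7514}$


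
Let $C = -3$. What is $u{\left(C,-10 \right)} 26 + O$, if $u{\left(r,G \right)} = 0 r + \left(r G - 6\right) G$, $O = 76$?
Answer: $-6164$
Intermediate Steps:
$u{\left(r,G \right)} = G \left(-6 + G r\right)$ ($u{\left(r,G \right)} = 0 + \left(G r - 6\right) G = 0 + \left(-6 + G r\right) G = 0 + G \left(-6 + G r\right) = G \left(-6 + G r\right)$)
$u{\left(C,-10 \right)} 26 + O = - 10 \left(-6 - -30\right) 26 + 76 = - 10 \left(-6 + 30\right) 26 + 76 = \left(-10\right) 24 \cdot 26 + 76 = \left(-240\right) 26 + 76 = -6240 + 76 = -6164$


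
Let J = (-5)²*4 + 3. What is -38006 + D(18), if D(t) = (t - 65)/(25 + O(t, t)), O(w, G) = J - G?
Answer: -4180707/110 ≈ -38006.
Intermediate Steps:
J = 103 (J = 25*4 + 3 = 100 + 3 = 103)
O(w, G) = 103 - G
D(t) = (-65 + t)/(128 - t) (D(t) = (t - 65)/(25 + (103 - t)) = (-65 + t)/(128 - t))
-38006 + D(18) = -38006 + (65 - 1*18)/(-128 + 18) = -38006 + (65 - 18)/(-110) = -38006 - 1/110*47 = -38006 - 47/110 = -4180707/110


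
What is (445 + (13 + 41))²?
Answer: 249001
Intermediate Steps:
(445 + (13 + 41))² = (445 + 54)² = 499² = 249001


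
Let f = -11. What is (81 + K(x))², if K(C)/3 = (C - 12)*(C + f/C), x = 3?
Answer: 9801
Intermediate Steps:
K(C) = 3*(-12 + C)*(C - 11/C) (K(C) = 3*((C - 12)*(C - 11/C)) = 3*((-12 + C)*(C - 11/C)) = 3*(-12 + C)*(C - 11/C))
(81 + K(x))² = (81 + (-33 - 36*3 + 3*3² + 396/3))² = (81 + (-33 - 108 + 3*9 + 396*(⅓)))² = (81 + (-33 - 108 + 27 + 132))² = (81 + 18)² = 99² = 9801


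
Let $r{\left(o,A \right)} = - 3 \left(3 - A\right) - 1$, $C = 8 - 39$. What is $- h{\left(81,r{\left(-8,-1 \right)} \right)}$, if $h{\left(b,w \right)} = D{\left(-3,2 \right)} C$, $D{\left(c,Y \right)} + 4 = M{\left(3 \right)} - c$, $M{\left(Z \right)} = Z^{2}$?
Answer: $248$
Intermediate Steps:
$D{\left(c,Y \right)} = 5 - c$ ($D{\left(c,Y \right)} = -4 - \left(-9 + c\right) = 5 - c$)
$C = -31$
$r{\left(o,A \right)} = -10 + 3 A$ ($r{\left(o,A \right)} = \left(-9 + 3 A\right) - 1 = -10 + 3 A$)
$h{\left(b,w \right)} = -248$ ($h{\left(b,w \right)} = \left(5 - -3\right) \left(-31\right) = \left(5 + 3\right) \left(-31\right) = 8 \left(-31\right) = -248$)
$- h{\left(81,r{\left(-8,-1 \right)} \right)} = \left(-1\right) \left(-248\right) = 248$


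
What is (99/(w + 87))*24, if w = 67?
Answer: 108/7 ≈ 15.429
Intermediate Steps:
(99/(w + 87))*24 = (99/(67 + 87))*24 = (99/154)*24 = ((1/154)*99)*24 = (9/14)*24 = 108/7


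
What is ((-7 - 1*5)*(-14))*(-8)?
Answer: -1344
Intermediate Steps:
((-7 - 1*5)*(-14))*(-8) = ((-7 - 5)*(-14))*(-8) = -12*(-14)*(-8) = 168*(-8) = -1344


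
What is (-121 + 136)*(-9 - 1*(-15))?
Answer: 90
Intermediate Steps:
(-121 + 136)*(-9 - 1*(-15)) = 15*(-9 + 15) = 15*6 = 90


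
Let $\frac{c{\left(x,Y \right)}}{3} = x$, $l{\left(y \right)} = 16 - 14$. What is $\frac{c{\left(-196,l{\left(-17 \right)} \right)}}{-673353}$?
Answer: $\frac{196}{224451} \approx 0.00087324$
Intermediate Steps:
$l{\left(y \right)} = 2$
$c{\left(x,Y \right)} = 3 x$
$\frac{c{\left(-196,l{\left(-17 \right)} \right)}}{-673353} = \frac{3 \left(-196\right)}{-673353} = \left(-588\right) \left(- \frac{1}{673353}\right) = \frac{196}{224451}$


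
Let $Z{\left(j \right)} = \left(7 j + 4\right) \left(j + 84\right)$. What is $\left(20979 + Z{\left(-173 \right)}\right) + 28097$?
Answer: $156499$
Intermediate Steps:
$Z{\left(j \right)} = \left(4 + 7 j\right) \left(84 + j\right)$
$\left(20979 + Z{\left(-173 \right)}\right) + 28097 = \left(20979 + \left(336 + 7 \left(-173\right)^{2} + 592 \left(-173\right)\right)\right) + 28097 = \left(20979 + \left(336 + 7 \cdot 29929 - 102416\right)\right) + 28097 = \left(20979 + \left(336 + 209503 - 102416\right)\right) + 28097 = \left(20979 + 107423\right) + 28097 = 128402 + 28097 = 156499$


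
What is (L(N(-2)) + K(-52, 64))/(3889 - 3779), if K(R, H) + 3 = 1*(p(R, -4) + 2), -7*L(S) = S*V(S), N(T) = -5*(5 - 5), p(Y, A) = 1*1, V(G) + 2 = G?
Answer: 0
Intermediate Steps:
V(G) = -2 + G
p(Y, A) = 1
N(T) = 0 (N(T) = -5*0 = 0)
L(S) = -S*(-2 + S)/7
K(R, H) = 0 (K(R, H) = -3 + 1*(1 + 2) = -3 + 1*3 = -3 + 3 = 0)
(L(N(-2)) + K(-52, 64))/(3889 - 3779) = ((⅐)*0*(2 - 1*0) + 0)/(3889 - 3779) = ((⅐)*0*(2 + 0) + 0)/110 = ((⅐)*0*2 + 0)*(1/110) = (0 + 0)*(1/110) = 0*(1/110) = 0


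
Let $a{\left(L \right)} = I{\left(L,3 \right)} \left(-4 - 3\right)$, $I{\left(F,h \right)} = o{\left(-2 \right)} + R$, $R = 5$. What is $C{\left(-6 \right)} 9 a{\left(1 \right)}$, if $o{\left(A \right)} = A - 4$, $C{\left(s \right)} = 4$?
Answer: $252$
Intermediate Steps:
$o{\left(A \right)} = -4 + A$
$I{\left(F,h \right)} = -1$ ($I{\left(F,h \right)} = \left(-4 - 2\right) + 5 = -6 + 5 = -1$)
$a{\left(L \right)} = 7$ ($a{\left(L \right)} = - (-4 - 3) = \left(-1\right) \left(-7\right) = 7$)
$C{\left(-6 \right)} 9 a{\left(1 \right)} = 4 \cdot 9 \cdot 7 = 36 \cdot 7 = 252$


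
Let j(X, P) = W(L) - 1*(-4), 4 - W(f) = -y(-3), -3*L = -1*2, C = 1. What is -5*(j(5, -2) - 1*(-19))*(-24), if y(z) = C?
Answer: 3360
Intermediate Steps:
L = 2/3 (L = -(-1)*2/3 = -1/3*(-2) = 2/3 ≈ 0.66667)
y(z) = 1
W(f) = 5 (W(f) = 4 - (-1) = 4 - 1*(-1) = 4 + 1 = 5)
j(X, P) = 9 (j(X, P) = 5 - 1*(-4) = 5 + 4 = 9)
-5*(j(5, -2) - 1*(-19))*(-24) = -5*(9 - 1*(-19))*(-24) = -5*(9 + 19)*(-24) = -5*28*(-24) = -140*(-24) = 3360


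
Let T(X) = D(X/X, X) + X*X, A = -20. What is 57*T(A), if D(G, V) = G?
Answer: 22857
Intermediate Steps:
T(X) = 1 + X² (T(X) = X/X + X*X = 1 + X²)
57*T(A) = 57*(1 + (-20)²) = 57*(1 + 400) = 57*401 = 22857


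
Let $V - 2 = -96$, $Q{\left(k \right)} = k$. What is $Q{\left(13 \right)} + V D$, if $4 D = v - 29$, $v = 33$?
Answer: $-81$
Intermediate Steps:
$D = 1$ ($D = \frac{33 - 29}{4} = \frac{1}{4} \cdot 4 = 1$)
$V = -94$ ($V = 2 - 96 = -94$)
$Q{\left(13 \right)} + V D = 13 - 94 = -81$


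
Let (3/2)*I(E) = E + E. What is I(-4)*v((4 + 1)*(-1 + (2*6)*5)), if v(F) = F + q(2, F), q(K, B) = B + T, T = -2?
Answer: -3136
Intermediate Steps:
I(E) = 4*E/3 (I(E) = 2*(E + E)/3 = 2*(2*E)/3 = 4*E/3)
q(K, B) = -2 + B (q(K, B) = B - 2 = -2 + B)
v(F) = -2 + 2*F (v(F) = F + (-2 + F) = -2 + 2*F)
I(-4)*v((4 + 1)*(-1 + (2*6)*5)) = ((4/3)*(-4))*(-2 + 2*((4 + 1)*(-1 + (2*6)*5))) = -16*(-2 + 2*(5*(-1 + 12*5)))/3 = -16*(-2 + 2*(5*(-1 + 60)))/3 = -16*(-2 + 2*(5*59))/3 = -16*(-2 + 2*295)/3 = -16*(-2 + 590)/3 = -16/3*588 = -3136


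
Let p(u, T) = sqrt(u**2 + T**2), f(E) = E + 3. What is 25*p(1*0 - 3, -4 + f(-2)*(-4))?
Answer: 25*sqrt(73) ≈ 213.60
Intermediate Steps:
f(E) = 3 + E
p(u, T) = sqrt(T**2 + u**2)
25*p(1*0 - 3, -4 + f(-2)*(-4)) = 25*sqrt((-4 + (3 - 2)*(-4))**2 + (1*0 - 3)**2) = 25*sqrt((-4 + 1*(-4))**2 + (0 - 3)**2) = 25*sqrt((-4 - 4)**2 + (-3)**2) = 25*sqrt((-8)**2 + 9) = 25*sqrt(64 + 9) = 25*sqrt(73)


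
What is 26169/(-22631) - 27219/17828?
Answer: -17746461/6614188 ≈ -2.6831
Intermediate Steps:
26169/(-22631) - 27219/17828 = 26169*(-1/22631) - 27219*1/17828 = -429/371 - 27219/17828 = -17746461/6614188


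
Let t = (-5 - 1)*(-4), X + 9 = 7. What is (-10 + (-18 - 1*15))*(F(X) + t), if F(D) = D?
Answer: -946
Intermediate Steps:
X = -2 (X = -9 + 7 = -2)
t = 24 (t = -6*(-4) = 24)
(-10 + (-18 - 1*15))*(F(X) + t) = (-10 + (-18 - 1*15))*(-2 + 24) = (-10 + (-18 - 15))*22 = (-10 - 33)*22 = -43*22 = -946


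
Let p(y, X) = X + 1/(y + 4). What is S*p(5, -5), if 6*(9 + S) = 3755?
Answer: -81422/27 ≈ -3015.6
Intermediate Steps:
S = 3701/6 (S = -9 + (1/6)*3755 = -9 + 3755/6 = 3701/6 ≈ 616.83)
p(y, X) = X + 1/(4 + y)
S*p(5, -5) = 3701*((1 + 4*(-5) - 5*5)/(4 + 5))/6 = 3701*((1 - 20 - 25)/9)/6 = 3701*((1/9)*(-44))/6 = (3701/6)*(-44/9) = -81422/27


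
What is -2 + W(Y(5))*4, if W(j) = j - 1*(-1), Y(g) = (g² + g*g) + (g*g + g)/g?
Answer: 226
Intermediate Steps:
Y(g) = 2*g² + (g + g²)/g (Y(g) = (g² + g²) + (g² + g)/g = 2*g² + (g + g²)/g)
W(j) = 1 + j (W(j) = j + 1 = 1 + j)
-2 + W(Y(5))*4 = -2 + (1 + (1 + 5 + 2*5²))*4 = -2 + (1 + (1 + 5 + 2*25))*4 = -2 + (1 + (1 + 5 + 50))*4 = -2 + (1 + 56)*4 = -2 + 57*4 = -2 + 228 = 226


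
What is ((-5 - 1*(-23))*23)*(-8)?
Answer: -3312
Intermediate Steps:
((-5 - 1*(-23))*23)*(-8) = ((-5 + 23)*23)*(-8) = (18*23)*(-8) = 414*(-8) = -3312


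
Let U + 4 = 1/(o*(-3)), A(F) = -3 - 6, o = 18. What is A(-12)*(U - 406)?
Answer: 22141/6 ≈ 3690.2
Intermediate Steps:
A(F) = -9
U = -217/54 (U = -4 + 1/(18*(-3)) = -4 + 1/(-54) = -4 - 1/54 = -217/54 ≈ -4.0185)
A(-12)*(U - 406) = -9*(-217/54 - 406) = -9*(-22141/54) = 22141/6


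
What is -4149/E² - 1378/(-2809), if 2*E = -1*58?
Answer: -198031/44573 ≈ -4.4428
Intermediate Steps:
E = -29 (E = (-1*58)/2 = (½)*(-58) = -29)
-4149/E² - 1378/(-2809) = -4149/((-29)²) - 1378/(-2809) = -4149/841 - 1378*(-1/2809) = -4149*1/841 + 26/53 = -4149/841 + 26/53 = -198031/44573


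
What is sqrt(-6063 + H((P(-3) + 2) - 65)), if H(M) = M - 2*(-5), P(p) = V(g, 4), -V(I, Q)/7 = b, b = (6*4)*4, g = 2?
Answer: 2*I*sqrt(1697) ≈ 82.389*I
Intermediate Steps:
b = 96 (b = 24*4 = 96)
V(I, Q) = -672 (V(I, Q) = -7*96 = -672)
P(p) = -672
H(M) = 10 + M (H(M) = M + 10 = 10 + M)
sqrt(-6063 + H((P(-3) + 2) - 65)) = sqrt(-6063 + (10 + ((-672 + 2) - 65))) = sqrt(-6063 + (10 + (-670 - 65))) = sqrt(-6063 + (10 - 735)) = sqrt(-6063 - 725) = sqrt(-6788) = 2*I*sqrt(1697)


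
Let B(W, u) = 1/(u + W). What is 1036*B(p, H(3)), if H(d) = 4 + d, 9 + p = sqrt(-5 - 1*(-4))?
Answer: -2072/5 - 1036*I/5 ≈ -414.4 - 207.2*I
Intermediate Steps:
p = -9 + I (p = -9 + sqrt(-5 - 1*(-4)) = -9 + sqrt(-5 + 4) = -9 + sqrt(-1) = -9 + I ≈ -9.0 + 1.0*I)
B(W, u) = 1/(W + u)
1036*B(p, H(3)) = 1036/((-9 + I) + (4 + 3)) = 1036/((-9 + I) + 7) = 1036/(-2 + I) = 1036*((-2 - I)/5) = 1036*(-2 - I)/5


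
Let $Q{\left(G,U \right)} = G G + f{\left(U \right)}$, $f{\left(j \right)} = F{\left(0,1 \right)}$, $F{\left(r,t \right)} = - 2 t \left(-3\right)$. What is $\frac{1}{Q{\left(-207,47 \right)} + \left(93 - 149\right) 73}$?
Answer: $\frac{1}{38767} \approx 2.5795 \cdot 10^{-5}$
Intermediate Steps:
$F{\left(r,t \right)} = 6 t$
$f{\left(j \right)} = 6$ ($f{\left(j \right)} = 6 \cdot 1 = 6$)
$Q{\left(G,U \right)} = 6 + G^{2}$ ($Q{\left(G,U \right)} = G G + 6 = G^{2} + 6 = 6 + G^{2}$)
$\frac{1}{Q{\left(-207,47 \right)} + \left(93 - 149\right) 73} = \frac{1}{\left(6 + \left(-207\right)^{2}\right) + \left(93 - 149\right) 73} = \frac{1}{\left(6 + 42849\right) - 4088} = \frac{1}{42855 - 4088} = \frac{1}{38767}$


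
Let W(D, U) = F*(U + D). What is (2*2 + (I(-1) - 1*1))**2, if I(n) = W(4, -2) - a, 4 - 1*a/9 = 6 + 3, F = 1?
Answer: 2500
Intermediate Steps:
W(D, U) = D + U (W(D, U) = 1*(U + D) = 1*(D + U) = D + U)
a = -45 (a = 36 - 9*(6 + 3) = 36 - 9*9 = 36 - 81 = -45)
I(n) = 47 (I(n) = (4 - 2) - 1*(-45) = 2 + 45 = 47)
(2*2 + (I(-1) - 1*1))**2 = (2*2 + (47 - 1*1))**2 = (4 + (47 - 1))**2 = (4 + 46)**2 = 50**2 = 2500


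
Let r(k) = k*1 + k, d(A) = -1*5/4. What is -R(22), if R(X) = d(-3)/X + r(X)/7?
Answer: -3837/616 ≈ -6.2289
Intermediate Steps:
d(A) = -5/4 (d(A) = -5*¼ = -5/4)
r(k) = 2*k (r(k) = k + k = 2*k)
R(X) = -5/(4*X) + 2*X/7 (R(X) = -5/(4*X) + (2*X)/7 = -5/(4*X) + (2*X)*(⅐) = -5/(4*X) + 2*X/7)
-R(22) = -(-35 + 8*22²)/(28*22) = -(-35 + 8*484)/(28*22) = -(-35 + 3872)/(28*22) = -3837/(28*22) = -1*3837/616 = -3837/616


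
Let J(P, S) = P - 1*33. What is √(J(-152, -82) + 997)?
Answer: 2*√203 ≈ 28.496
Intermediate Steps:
J(P, S) = -33 + P (J(P, S) = P - 33 = -33 + P)
√(J(-152, -82) + 997) = √((-33 - 152) + 997) = √(-185 + 997) = √812 = 2*√203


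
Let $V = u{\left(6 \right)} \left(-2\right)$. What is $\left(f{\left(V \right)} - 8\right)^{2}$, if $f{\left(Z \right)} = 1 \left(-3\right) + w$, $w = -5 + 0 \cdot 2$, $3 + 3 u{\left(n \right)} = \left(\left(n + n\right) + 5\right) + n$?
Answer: $256$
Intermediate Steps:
$u{\left(n \right)} = \frac{2}{3} + n$ ($u{\left(n \right)} = -1 + \frac{\left(\left(n + n\right) + 5\right) + n}{3} = -1 + \frac{\left(2 n + 5\right) + n}{3} = -1 + \frac{\left(5 + 2 n\right) + n}{3} = -1 + \frac{5 + 3 n}{3} = -1 + \left(\frac{5}{3} + n\right) = \frac{2}{3} + n$)
$w = -5$ ($w = -5 + 0 = -5$)
$V = - \frac{40}{3}$ ($V = \left(\frac{2}{3} + 6\right) \left(-2\right) = \frac{20}{3} \left(-2\right) = - \frac{40}{3} \approx -13.333$)
$f{\left(Z \right)} = -8$ ($f{\left(Z \right)} = 1 \left(-3\right) - 5 = -3 - 5 = -8$)
$\left(f{\left(V \right)} - 8\right)^{2} = \left(-8 - 8\right)^{2} = \left(-16\right)^{2} = 256$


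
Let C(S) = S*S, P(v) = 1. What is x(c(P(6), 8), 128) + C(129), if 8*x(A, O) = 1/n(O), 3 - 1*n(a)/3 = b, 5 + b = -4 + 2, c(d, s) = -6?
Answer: 3993841/240 ≈ 16641.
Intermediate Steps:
b = -7 (b = -5 + (-4 + 2) = -5 - 2 = -7)
n(a) = 30 (n(a) = 9 - 3*(-7) = 9 + 21 = 30)
C(S) = S²
x(A, O) = 1/240 (x(A, O) = (⅛)/30 = (⅛)*(1/30) = 1/240)
x(c(P(6), 8), 128) + C(129) = 1/240 + 129² = 1/240 + 16641 = 3993841/240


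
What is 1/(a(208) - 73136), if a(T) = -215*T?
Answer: -1/117856 ≈ -8.4849e-6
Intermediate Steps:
1/(a(208) - 73136) = 1/(-215*208 - 73136) = 1/(-44720 - 73136) = 1/(-117856) = -1/117856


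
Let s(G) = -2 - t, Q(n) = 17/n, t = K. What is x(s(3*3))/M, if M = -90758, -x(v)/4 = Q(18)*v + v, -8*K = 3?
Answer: -455/3267288 ≈ -0.00013926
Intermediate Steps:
K = -3/8 (K = -1/8*3 = -3/8 ≈ -0.37500)
t = -3/8 ≈ -0.37500
s(G) = -13/8 (s(G) = -2 - 1*(-3/8) = -2 + 3/8 = -13/8)
x(v) = -70*v/9 (x(v) = -4*((17/18)*v + v) = -4*((17*(1/18))*v + v) = -4*(17*v/18 + v) = -70*v/9)
x(s(3*3))/M = -70/9*(-13/8)/(-90758) = (455/36)*(-1/90758) = -455/3267288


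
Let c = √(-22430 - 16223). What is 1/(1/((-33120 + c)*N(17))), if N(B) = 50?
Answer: -1656000 + 50*I*√38653 ≈ -1.656e+6 + 9830.2*I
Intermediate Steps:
c = I*√38653 (c = √(-38653) = I*√38653 ≈ 196.6*I)
1/(1/((-33120 + c)*N(17))) = 1/(1/(-33120 + I*√38653*50)) = 1/((1/50)/(-33120 + I*√38653)) = 1/(1/(50*(-33120 + I*√38653))) = -1656000 + 50*I*√38653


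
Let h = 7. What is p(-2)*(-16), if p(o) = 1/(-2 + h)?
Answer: -16/5 ≈ -3.2000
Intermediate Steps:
p(o) = 1/5 (p(o) = 1/(-2 + 7) = 1/5)
p(-2)*(-16) = (1/5)*(-16) = -16/5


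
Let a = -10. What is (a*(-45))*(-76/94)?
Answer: -17100/47 ≈ -363.83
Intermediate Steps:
(a*(-45))*(-76/94) = (-10*(-45))*(-76/94) = 450*(-76*1/94) = 450*(-38/47) = -17100/47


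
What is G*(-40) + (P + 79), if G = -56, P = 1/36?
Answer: 83485/36 ≈ 2319.0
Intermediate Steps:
P = 1/36 ≈ 0.027778
G*(-40) + (P + 79) = -56*(-40) + (1/36 + 79) = 2240 + 2845/36 = 83485/36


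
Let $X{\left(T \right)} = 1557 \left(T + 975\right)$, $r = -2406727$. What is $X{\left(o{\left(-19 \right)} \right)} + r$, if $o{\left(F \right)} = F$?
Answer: $-918235$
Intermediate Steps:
$X{\left(T \right)} = 1518075 + 1557 T$ ($X{\left(T \right)} = 1557 \left(975 + T\right) = 1518075 + 1557 T$)
$X{\left(o{\left(-19 \right)} \right)} + r = \left(1518075 + 1557 \left(-19\right)\right) - 2406727 = \left(1518075 - 29583\right) - 2406727 = 1488492 - 2406727 = -918235$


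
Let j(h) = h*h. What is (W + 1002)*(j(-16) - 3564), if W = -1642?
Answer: 2117120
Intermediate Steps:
j(h) = h**2
(W + 1002)*(j(-16) - 3564) = (-1642 + 1002)*((-16)**2 - 3564) = -640*(256 - 3564) = -640*(-3308) = 2117120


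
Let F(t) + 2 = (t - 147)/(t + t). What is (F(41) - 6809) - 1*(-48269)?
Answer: 1699725/41 ≈ 41457.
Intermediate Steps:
F(t) = -2 + (-147 + t)/(2*t) (F(t) = -2 + (t - 147)/(t + t) = -2 + (-147 + t)/((2*t)) = -2 + (-147 + t)*(1/(2*t)) = -2 + (-147 + t)/(2*t))
(F(41) - 6809) - 1*(-48269) = ((3/2)*(-49 - 1*41)/41 - 6809) - 1*(-48269) = ((3/2)*(1/41)*(-49 - 41) - 6809) + 48269 = ((3/2)*(1/41)*(-90) - 6809) + 48269 = (-135/41 - 6809) + 48269 = -279304/41 + 48269 = 1699725/41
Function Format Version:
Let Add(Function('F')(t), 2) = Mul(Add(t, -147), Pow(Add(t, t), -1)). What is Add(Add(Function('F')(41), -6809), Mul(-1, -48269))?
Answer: Rational(1699725, 41) ≈ 41457.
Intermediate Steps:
Function('F')(t) = Add(-2, Mul(Rational(1, 2), Pow(t, -1), Add(-147, t))) (Function('F')(t) = Add(-2, Mul(Add(t, -147), Pow(Add(t, t), -1))) = Add(-2, Mul(Add(-147, t), Pow(Mul(2, t), -1))) = Add(-2, Mul(Add(-147, t), Mul(Rational(1, 2), Pow(t, -1)))) = Add(-2, Mul(Rational(1, 2), Pow(t, -1), Add(-147, t))))
Add(Add(Function('F')(41), -6809), Mul(-1, -48269)) = Add(Add(Mul(Rational(3, 2), Pow(41, -1), Add(-49, Mul(-1, 41))), -6809), Mul(-1, -48269)) = Add(Add(Mul(Rational(3, 2), Rational(1, 41), Add(-49, -41)), -6809), 48269) = Add(Add(Mul(Rational(3, 2), Rational(1, 41), -90), -6809), 48269) = Add(Add(Rational(-135, 41), -6809), 48269) = Add(Rational(-279304, 41), 48269) = Rational(1699725, 41)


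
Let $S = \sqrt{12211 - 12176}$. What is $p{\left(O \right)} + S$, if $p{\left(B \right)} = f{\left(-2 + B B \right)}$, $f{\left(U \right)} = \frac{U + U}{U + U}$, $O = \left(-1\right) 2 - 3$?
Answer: $1 + \sqrt{35} \approx 6.9161$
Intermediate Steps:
$O = -5$ ($O = -2 - 3 = -5$)
$S = \sqrt{35} \approx 5.9161$
$f{\left(U \right)} = 1$ ($f{\left(U \right)} = \frac{2 U}{2 U} = 2 U \frac{1}{2 U} = 1$)
$p{\left(B \right)} = 1$
$p{\left(O \right)} + S = 1 + \sqrt{35}$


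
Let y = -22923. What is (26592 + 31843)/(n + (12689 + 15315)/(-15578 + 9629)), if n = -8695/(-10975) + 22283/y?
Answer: -1943481839676975/162541768828 ≈ -11957.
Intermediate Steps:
n = -9048088/50315985 (n = -8695/(-10975) + 22283/(-22923) = -8695*(-1/10975) + 22283*(-1/22923) = 1739/2195 - 22283/22923 = -9048088/50315985 ≈ -0.17983)
(26592 + 31843)/(n + (12689 + 15315)/(-15578 + 9629)) = (26592 + 31843)/(-9048088/50315985 + (12689 + 15315)/(-15578 + 9629)) = 58435/(-9048088/50315985 + 28004/(-5949)) = 58435/(-9048088/50315985 + 28004*(-1/5949)) = 58435/(-9048088/50315985 - 28004/5949) = 58435/(-162541768828/33258866085) = 58435*(-33258866085/162541768828) = -1943481839676975/162541768828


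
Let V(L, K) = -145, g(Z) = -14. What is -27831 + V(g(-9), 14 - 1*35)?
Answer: -27976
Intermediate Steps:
-27831 + V(g(-9), 14 - 1*35) = -27831 - 145 = -27976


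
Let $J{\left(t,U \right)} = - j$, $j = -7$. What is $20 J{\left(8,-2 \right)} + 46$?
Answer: $186$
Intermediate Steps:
$J{\left(t,U \right)} = 7$ ($J{\left(t,U \right)} = \left(-1\right) \left(-7\right) = 7$)
$20 J{\left(8,-2 \right)} + 46 = 20 \cdot 7 + 46 = 140 + 46 = 186$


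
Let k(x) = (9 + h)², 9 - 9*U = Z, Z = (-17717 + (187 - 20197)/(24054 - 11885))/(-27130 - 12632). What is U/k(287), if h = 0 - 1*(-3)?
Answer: 4139155819/627087456288 ≈ 0.0066006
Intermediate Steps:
h = 3 (h = 0 + 3 = 3)
Z = 215618183/483863778 (Z = (-17717 - 20010/12169)/(-39762) = (-17717 - 20010*1/12169)*(-1/39762) = (-17717 - 20010/12169)*(-1/39762) = -215618183/12169*(-1/39762) = 215618183/483863778 ≈ 0.44562)
U = 4139155819/4354774002 (U = 1 - ⅑*215618183/483863778 = 1 - 215618183/4354774002 = 4139155819/4354774002 ≈ 0.95049)
k(x) = 144 (k(x) = (9 + 3)² = 12² = 144)
U/k(287) = (4139155819/4354774002)/144 = (4139155819/4354774002)*(1/144) = 4139155819/627087456288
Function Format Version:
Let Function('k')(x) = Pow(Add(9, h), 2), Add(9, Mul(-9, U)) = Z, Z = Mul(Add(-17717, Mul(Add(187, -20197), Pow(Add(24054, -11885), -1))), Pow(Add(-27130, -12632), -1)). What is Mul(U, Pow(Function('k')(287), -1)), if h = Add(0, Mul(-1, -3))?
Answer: Rational(4139155819, 627087456288) ≈ 0.0066006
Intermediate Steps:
h = 3 (h = Add(0, 3) = 3)
Z = Rational(215618183, 483863778) (Z = Mul(Add(-17717, Mul(-20010, Pow(12169, -1))), Pow(-39762, -1)) = Mul(Add(-17717, Mul(-20010, Rational(1, 12169))), Rational(-1, 39762)) = Mul(Add(-17717, Rational(-20010, 12169)), Rational(-1, 39762)) = Mul(Rational(-215618183, 12169), Rational(-1, 39762)) = Rational(215618183, 483863778) ≈ 0.44562)
U = Rational(4139155819, 4354774002) (U = Add(1, Mul(Rational(-1, 9), Rational(215618183, 483863778))) = Add(1, Rational(-215618183, 4354774002)) = Rational(4139155819, 4354774002) ≈ 0.95049)
Function('k')(x) = 144 (Function('k')(x) = Pow(Add(9, 3), 2) = Pow(12, 2) = 144)
Mul(U, Pow(Function('k')(287), -1)) = Mul(Rational(4139155819, 4354774002), Pow(144, -1)) = Mul(Rational(4139155819, 4354774002), Rational(1, 144)) = Rational(4139155819, 627087456288)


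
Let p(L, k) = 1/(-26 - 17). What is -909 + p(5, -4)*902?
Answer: -39989/43 ≈ -929.98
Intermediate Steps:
p(L, k) = -1/43 (p(L, k) = 1/(-43) = -1/43)
-909 + p(5, -4)*902 = -909 - 1/43*902 = -909 - 902/43 = -39989/43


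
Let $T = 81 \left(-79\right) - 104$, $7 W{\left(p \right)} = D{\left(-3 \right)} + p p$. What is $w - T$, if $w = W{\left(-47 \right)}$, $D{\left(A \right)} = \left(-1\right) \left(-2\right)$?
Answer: $\frac{47732}{7} \approx 6818.9$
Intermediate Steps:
$D{\left(A \right)} = 2$
$W{\left(p \right)} = \frac{2}{7} + \frac{p^{2}}{7}$ ($W{\left(p \right)} = \frac{2 + p p}{7} = \frac{2 + p^{2}}{7} = \frac{2}{7} + \frac{p^{2}}{7}$)
$w = \frac{2211}{7}$ ($w = \frac{2}{7} + \frac{\left(-47\right)^{2}}{7} = \frac{2}{7} + \frac{1}{7} \cdot 2209 = \frac{2}{7} + \frac{2209}{7} = \frac{2211}{7} \approx 315.86$)
$T = -6503$ ($T = -6399 - 104 = -6503$)
$w - T = \frac{2211}{7} - -6503 = \frac{2211}{7} + 6503 = \frac{47732}{7}$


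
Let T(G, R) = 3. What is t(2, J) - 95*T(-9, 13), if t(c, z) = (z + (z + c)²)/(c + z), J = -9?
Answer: -2035/7 ≈ -290.71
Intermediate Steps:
t(c, z) = (z + (c + z)²)/(c + z)
t(2, J) - 95*T(-9, 13) = (2 - 9 - 9/(2 - 9)) - 95*3 = (2 - 9 - 9/(-7)) - 285 = (2 - 9 - 9*(-⅐)) - 285 = (2 - 9 + 9/7) - 285 = -40/7 - 285 = -2035/7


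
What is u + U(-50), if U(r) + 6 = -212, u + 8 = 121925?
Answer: 121699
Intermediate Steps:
u = 121917 (u = -8 + 121925 = 121917)
U(r) = -218 (U(r) = -6 - 212 = -218)
u + U(-50) = 121917 - 218 = 121699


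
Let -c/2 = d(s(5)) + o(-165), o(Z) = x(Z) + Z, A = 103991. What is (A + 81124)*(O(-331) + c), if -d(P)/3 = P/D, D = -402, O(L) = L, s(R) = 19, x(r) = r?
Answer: 4076972760/67 ≈ 6.0850e+7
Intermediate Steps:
d(P) = P/134 (d(P) = -3*P/(-402) = -3*P*(-1)/402 = -(-1)*P/134 = P/134)
o(Z) = 2*Z (o(Z) = Z + Z = 2*Z)
c = 44201/67 (c = -2*((1/134)*19 + 2*(-165)) = -2*(19/134 - 330) = -2*(-44201/134) = 44201/67 ≈ 659.72)
(A + 81124)*(O(-331) + c) = (103991 + 81124)*(-331 + 44201/67) = 185115*(22024/67) = 4076972760/67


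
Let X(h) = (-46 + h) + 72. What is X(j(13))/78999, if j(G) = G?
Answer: 13/26333 ≈ 0.00049368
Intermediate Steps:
X(h) = 26 + h
X(j(13))/78999 = (26 + 13)/78999 = 39*(1/78999) = 13/26333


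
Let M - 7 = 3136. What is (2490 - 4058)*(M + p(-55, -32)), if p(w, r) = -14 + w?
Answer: -4820032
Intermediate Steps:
M = 3143 (M = 7 + 3136 = 3143)
(2490 - 4058)*(M + p(-55, -32)) = (2490 - 4058)*(3143 + (-14 - 55)) = -1568*(3143 - 69) = -1568*3074 = -4820032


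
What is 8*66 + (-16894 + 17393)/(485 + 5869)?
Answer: 3355411/6354 ≈ 528.08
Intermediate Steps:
8*66 + (-16894 + 17393)/(485 + 5869) = 528 + 499/6354 = 3355411/6354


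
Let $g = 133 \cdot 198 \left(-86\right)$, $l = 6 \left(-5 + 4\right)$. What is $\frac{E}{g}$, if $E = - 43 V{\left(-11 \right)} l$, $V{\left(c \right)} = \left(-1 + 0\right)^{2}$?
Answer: $- \frac{1}{8778} \approx -0.00011392$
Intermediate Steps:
$l = -6$ ($l = 6 \left(-1\right) = -6$)
$g = -2264724$ ($g = 26334 \left(-86\right) = -2264724$)
$V{\left(c \right)} = 1$ ($V{\left(c \right)} = \left(-1\right)^{2} = 1$)
$E = 258$ ($E = \left(-43\right) 1 \left(-6\right) = \left(-43\right) \left(-6\right) = 258$)
$\frac{E}{g} = \frac{258}{-2264724} = 258 \left(- \frac{1}{2264724}\right) = - \frac{1}{8778}$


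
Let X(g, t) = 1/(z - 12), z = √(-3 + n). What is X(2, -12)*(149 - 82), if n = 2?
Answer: -804/145 - 67*I/145 ≈ -5.5448 - 0.46207*I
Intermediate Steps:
z = I (z = √(-3 + 2) = √(-1) = I ≈ 1.0*I)
X(g, t) = (-12 - I)/145 (X(g, t) = 1/(I - 12) = 1/(-12 + I) = (-12 - I)/145)
X(2, -12)*(149 - 82) = (-12/145 - I/145)*(149 - 82) = (-12/145 - I/145)*67 = -804/145 - 67*I/145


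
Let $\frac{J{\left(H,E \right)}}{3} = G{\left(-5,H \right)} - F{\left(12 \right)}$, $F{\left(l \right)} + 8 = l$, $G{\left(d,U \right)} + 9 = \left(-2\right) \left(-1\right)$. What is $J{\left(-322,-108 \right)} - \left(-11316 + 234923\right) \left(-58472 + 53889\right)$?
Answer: $1024790848$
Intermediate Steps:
$G{\left(d,U \right)} = -7$ ($G{\left(d,U \right)} = -9 - -2 = -9 + 2 = -7$)
$F{\left(l \right)} = -8 + l$
$J{\left(H,E \right)} = -33$ ($J{\left(H,E \right)} = 3 \left(-7 - \left(-8 + 12\right)\right) = 3 \left(-7 - 4\right) = 3 \left(-11\right) = -33$)
$J{\left(-322,-108 \right)} - \left(-11316 + 234923\right) \left(-58472 + 53889\right) = -33 - \left(-11316 + 234923\right) \left(-58472 + 53889\right) = -33 - 223607 \left(-4583\right) = -33 - -1024790881 = -33 + 1024790881 = 1024790848$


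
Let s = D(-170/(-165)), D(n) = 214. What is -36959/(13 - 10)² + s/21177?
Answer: -86964313/21177 ≈ -4106.5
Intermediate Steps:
s = 214
-36959/(13 - 10)² + s/21177 = -36959/(13 - 10)² + 214/21177 = -36959/(3²) + 214*(1/21177) = -36959/9 + 214/21177 = -86964313/21177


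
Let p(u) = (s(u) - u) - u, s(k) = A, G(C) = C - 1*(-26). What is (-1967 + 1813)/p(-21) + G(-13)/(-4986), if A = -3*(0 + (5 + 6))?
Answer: -9481/554 ≈ -17.114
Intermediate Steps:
A = -33 (A = -3*(0 + 11) = -3*11 = -33)
G(C) = 26 + C (G(C) = C + 26 = 26 + C)
s(k) = -33
p(u) = -33 - 2*u (p(u) = (-33 - u) - u = -33 - 2*u)
(-1967 + 1813)/p(-21) + G(-13)/(-4986) = (-1967 + 1813)/(-33 - 2*(-21)) + (26 - 13)/(-4986) = -154/(-33 + 42) + 13*(-1/4986) = -154/9 - 13/4986 = -9481/554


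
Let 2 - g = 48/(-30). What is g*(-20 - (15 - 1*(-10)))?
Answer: -162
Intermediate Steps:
g = 18/5 (g = 2 - 48/(-30) = 2 - 48*(-1)/30 = 2 - 1*(-8/5) = 2 + 8/5 = 18/5 ≈ 3.6000)
g*(-20 - (15 - 1*(-10))) = 18*(-20 - (15 - 1*(-10)))/5 = 18*(-20 - (15 + 10))/5 = 18*(-20 - 1*25)/5 = 18*(-20 - 25)/5 = (18/5)*(-45) = -162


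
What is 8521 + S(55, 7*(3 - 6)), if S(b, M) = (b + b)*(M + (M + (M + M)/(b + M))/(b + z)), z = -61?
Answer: 112517/17 ≈ 6618.6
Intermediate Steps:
S(b, M) = 2*b*(M + (M + 2*M/(M + b))/(-61 + b)) (S(b, M) = (b + b)*(M + (M + (M + M)/(b + M))/(b - 61)) = (2*b)*(M + (M + (2*M)/(M + b))/(-61 + b)) = (2*b)*(M + (M + 2*M/(M + b))/(-61 + b)) = 2*b*(M + (M + 2*M/(M + b))/(-61 + b)))
8521 + S(55, 7*(3 - 6)) = 8521 + 2*(7*(3 - 6))*55*(2 + 55**2 - 420*(3 - 6) - 60*55 + (7*(3 - 6))*55)/(55**2 - 427*(3 - 6) - 61*55 + (7*(3 - 6))*55) = 8521 + 2*(7*(-3))*55*(2 + 3025 - 420*(-3) - 3300 + (7*(-3))*55)/(3025 - 427*(-3) - 3355 + (7*(-3))*55) = 8521 + 2*(-21)*55*(2 + 3025 - 60*(-21) - 3300 - 21*55)/(3025 - 61*(-21) - 3355 - 21*55) = 8521 + 2*(-21)*55*(2 + 3025 + 1260 - 3300 - 1155)/(3025 + 1281 - 3355 - 1155) = 8521 + 2*(-21)*55*(-168)/(-204) = 8521 + 2*(-21)*55*(-1/204)*(-168) = 8521 - 32340/17 = 112517/17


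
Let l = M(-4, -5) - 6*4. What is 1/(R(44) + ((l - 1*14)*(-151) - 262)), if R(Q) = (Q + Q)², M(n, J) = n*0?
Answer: 1/13220 ≈ 7.5643e-5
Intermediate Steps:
M(n, J) = 0
l = -24 (l = 0 - 6*4 = 0 - 24 = -24)
R(Q) = 4*Q² (R(Q) = (2*Q)² = 4*Q²)
1/(R(44) + ((l - 1*14)*(-151) - 262)) = 1/(4*44² + ((-24 - 1*14)*(-151) - 262)) = 1/(4*1936 + ((-24 - 14)*(-151) - 262)) = 1/(7744 + (-38*(-151) - 262)) = 1/(7744 + (5738 - 262)) = 1/(7744 + 5476) = 1/13220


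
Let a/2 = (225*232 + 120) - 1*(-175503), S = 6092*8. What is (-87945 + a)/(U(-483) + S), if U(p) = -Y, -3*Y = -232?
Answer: 1103103/145976 ≈ 7.5567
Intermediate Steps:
Y = 232/3 (Y = -⅓*(-232) = 232/3 ≈ 77.333)
S = 48736
U(p) = -232/3 (U(p) = -1*232/3 = -232/3)
a = 455646 (a = 2*((225*232 + 120) - 1*(-175503)) = 2*((52200 + 120) + 175503) = 2*(52320 + 175503) = 2*227823 = 455646)
(-87945 + a)/(U(-483) + S) = (-87945 + 455646)/(-232/3 + 48736) = 367701/(145976/3) = 367701*(3/145976) = 1103103/145976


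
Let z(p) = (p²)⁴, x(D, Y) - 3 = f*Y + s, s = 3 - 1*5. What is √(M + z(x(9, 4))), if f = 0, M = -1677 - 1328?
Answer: 2*I*√751 ≈ 54.809*I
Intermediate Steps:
M = -3005
s = -2 (s = 3 - 5 = -2)
x(D, Y) = 1 (x(D, Y) = 3 + (0*Y - 2) = 3 + (0 - 2) = 3 - 2 = 1)
z(p) = p⁸
√(M + z(x(9, 4))) = √(-3005 + 1⁸) = √(-3005 + 1) = √(-3004) = 2*I*√751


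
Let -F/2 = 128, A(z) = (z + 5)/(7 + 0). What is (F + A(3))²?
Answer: 3182656/49 ≈ 64952.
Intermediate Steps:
A(z) = 5/7 + z/7 (A(z) = (5 + z)/7 = (5 + z)*(⅐) = 5/7 + z/7)
F = -256 (F = -2*128 = -256)
(F + A(3))² = (-256 + (5/7 + (⅐)*3))² = (-256 + (5/7 + 3/7))² = (-256 + 8/7)² = (-1784/7)² = 3182656/49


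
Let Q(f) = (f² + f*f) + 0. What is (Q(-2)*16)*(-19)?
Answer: -2432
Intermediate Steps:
Q(f) = 2*f² (Q(f) = (f² + f²) + 0 = 2*f² + 0 = 2*f²)
(Q(-2)*16)*(-19) = ((2*(-2)²)*16)*(-19) = ((2*4)*16)*(-19) = (8*16)*(-19) = 128*(-19) = -2432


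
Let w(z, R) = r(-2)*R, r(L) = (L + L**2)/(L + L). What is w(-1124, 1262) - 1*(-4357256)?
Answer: 4356625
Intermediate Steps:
r(L) = (L + L**2)/(2*L) (r(L) = (L + L**2)/((2*L)) = (L + L**2)*(1/(2*L)) = (L + L**2)/(2*L))
w(z, R) = -R/2 (w(z, R) = (1/2 + (1/2)*(-2))*R = (1/2 - 1)*R = -R/2)
w(-1124, 1262) - 1*(-4357256) = -1/2*1262 - 1*(-4357256) = -631 + 4357256 = 4356625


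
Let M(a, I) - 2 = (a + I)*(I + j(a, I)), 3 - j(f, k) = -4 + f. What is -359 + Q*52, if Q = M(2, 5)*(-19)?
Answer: -71495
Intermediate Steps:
j(f, k) = 7 - f (j(f, k) = 3 - (-4 + f) = 3 + (4 - f) = 7 - f)
M(a, I) = 2 + (I + a)*(7 + I - a) (M(a, I) = 2 + (a + I)*(I + (7 - a)) = 2 + (I + a)*(7 + I - a))
Q = -1368 (Q = (2 + 5² - 1*2² + 7*5 + 7*2)*(-19) = (2 + 25 - 1*4 + 35 + 14)*(-19) = (2 + 25 - 4 + 35 + 14)*(-19) = 72*(-19) = -1368)
-359 + Q*52 = -359 - 1368*52 = -359 - 71136 = -71495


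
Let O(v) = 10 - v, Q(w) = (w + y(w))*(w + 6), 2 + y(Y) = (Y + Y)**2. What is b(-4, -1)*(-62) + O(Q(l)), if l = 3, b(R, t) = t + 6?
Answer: -633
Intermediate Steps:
b(R, t) = 6 + t
y(Y) = -2 + 4*Y**2 (y(Y) = -2 + (Y + Y)**2 = -2 + (2*Y)**2 = -2 + 4*Y**2)
Q(w) = (6 + w)*(-2 + w + 4*w**2) (Q(w) = (w + (-2 + 4*w**2))*(w + 6) = (-2 + w + 4*w**2)*(6 + w) = (6 + w)*(-2 + w + 4*w**2))
b(-4, -1)*(-62) + O(Q(l)) = (6 - 1)*(-62) + (10 - (-12 + 4*3 + 4*3**3 + 25*3**2)) = 5*(-62) + (10 - (-12 + 12 + 4*27 + 25*9)) = -310 + (10 - (-12 + 12 + 108 + 225)) = -310 + (10 - 1*333) = -310 + (10 - 333) = -310 - 323 = -633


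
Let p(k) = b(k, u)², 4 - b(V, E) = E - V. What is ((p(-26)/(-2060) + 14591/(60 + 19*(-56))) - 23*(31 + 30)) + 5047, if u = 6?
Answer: 1876455491/517060 ≈ 3629.1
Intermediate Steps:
b(V, E) = 4 + V - E (b(V, E) = 4 - (E - V) = 4 + (V - E) = 4 + V - E)
p(k) = (-2 + k)² (p(k) = (4 + k - 1*6)² = (4 + k - 6)² = (-2 + k)²)
((p(-26)/(-2060) + 14591/(60 + 19*(-56))) - 23*(31 + 30)) + 5047 = (((-2 - 26)²/(-2060) + 14591/(60 + 19*(-56))) - 23*(31 + 30)) + 5047 = (((-28)²*(-1/2060) + 14591/(60 - 1064)) - 23*61) + 5047 = ((784*(-1/2060) + 14591/(-1004)) - 1403) + 5047 = ((-196/515 + 14591*(-1/1004)) - 1403) + 5047 = ((-196/515 - 14591/1004) - 1403) + 5047 = (-7711149/517060 - 1403) + 5047 = -733146329/517060 + 5047 = 1876455491/517060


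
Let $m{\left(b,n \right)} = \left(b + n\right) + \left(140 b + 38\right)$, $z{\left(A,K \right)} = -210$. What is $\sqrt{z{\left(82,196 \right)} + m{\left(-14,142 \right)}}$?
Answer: $2 i \sqrt{501} \approx 44.766 i$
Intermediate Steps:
$m{\left(b,n \right)} = 38 + n + 141 b$ ($m{\left(b,n \right)} = \left(b + n\right) + \left(38 + 140 b\right) = 38 + n + 141 b$)
$\sqrt{z{\left(82,196 \right)} + m{\left(-14,142 \right)}} = \sqrt{-210 + \left(38 + 142 + 141 \left(-14\right)\right)} = \sqrt{-210 + \left(38 + 142 - 1974\right)} = \sqrt{-210 - 1794} = \sqrt{-2004} = 2 i \sqrt{501}$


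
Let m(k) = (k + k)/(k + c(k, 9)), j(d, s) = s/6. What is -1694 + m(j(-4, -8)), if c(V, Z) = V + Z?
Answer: -32194/19 ≈ -1694.4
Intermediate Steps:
j(d, s) = s/6 (j(d, s) = s*(⅙) = s/6)
m(k) = 2*k/(9 + 2*k) (m(k) = (k + k)/(k + (k + 9)) = (2*k)/(k + (9 + k)) = (2*k)/(9 + 2*k) = 2*k/(9 + 2*k))
-1694 + m(j(-4, -8)) = -1694 + 2*((⅙)*(-8))/(9 + 2*((⅙)*(-8))) = -1694 + 2*(-4/3)/(9 + 2*(-4/3)) = -1694 + 2*(-4/3)/(9 - 8/3) = -1694 + 2*(-4/3)/(19/3) = -1694 + 2*(-4/3)*(3/19) = -1694 - 8/19 = -32194/19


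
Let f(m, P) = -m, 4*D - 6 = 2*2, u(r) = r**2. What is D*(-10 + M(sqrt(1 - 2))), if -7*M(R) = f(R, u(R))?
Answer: -25 + 5*I/14 ≈ -25.0 + 0.35714*I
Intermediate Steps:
D = 5/2 (D = 3/2 + (2*2)/4 = 3/2 + (1/4)*4 = 3/2 + 1 = 5/2 ≈ 2.5000)
M(R) = R/7 (M(R) = -(-1)*R/7 = R/7)
D*(-10 + M(sqrt(1 - 2))) = 5*(-10 + sqrt(1 - 2)/7)/2 = 5*(-10 + sqrt(-1)/7)/2 = 5*(-10 + I/7)/2 = -25 + 5*I/14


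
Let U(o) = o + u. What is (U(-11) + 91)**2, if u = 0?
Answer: 6400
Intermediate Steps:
U(o) = o (U(o) = o + 0 = o)
(U(-11) + 91)**2 = (-11 + 91)**2 = 80**2 = 6400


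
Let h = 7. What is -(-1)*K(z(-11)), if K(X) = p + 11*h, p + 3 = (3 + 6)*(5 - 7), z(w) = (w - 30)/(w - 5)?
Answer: 56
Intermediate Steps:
z(w) = (-30 + w)/(-5 + w)
p = -21 (p = -3 + (3 + 6)*(5 - 7) = -3 + 9*(-2) = -3 - 18 = -21)
K(X) = 56 (K(X) = -21 + 11*7 = -21 + 77 = 56)
-(-1)*K(z(-11)) = -(-1)*56 = -1*(-56) = 56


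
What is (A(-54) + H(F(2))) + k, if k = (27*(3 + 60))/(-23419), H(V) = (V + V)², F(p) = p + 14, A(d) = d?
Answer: 22714729/23419 ≈ 969.93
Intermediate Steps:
F(p) = 14 + p
H(V) = 4*V² (H(V) = (2*V)² = 4*V²)
k = -1701/23419 (k = (27*63)*(-1/23419) = 1701*(-1/23419) = -1701/23419 ≈ -0.072633)
(A(-54) + H(F(2))) + k = (-54 + 4*(14 + 2)²) - 1701/23419 = (-54 + 4*16²) - 1701/23419 = (-54 + 4*256) - 1701/23419 = (-54 + 1024) - 1701/23419 = 970 - 1701/23419 = 22714729/23419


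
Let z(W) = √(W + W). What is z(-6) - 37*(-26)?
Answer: 962 + 2*I*√3 ≈ 962.0 + 3.4641*I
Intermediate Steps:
z(W) = √2*√W (z(W) = √(2*W) = √2*√W)
z(-6) - 37*(-26) = √2*√(-6) - 37*(-26) = √2*(I*√6) + 962 = 2*I*√3 + 962 = 962 + 2*I*√3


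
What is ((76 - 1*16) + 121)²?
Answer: 32761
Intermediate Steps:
((76 - 1*16) + 121)² = ((76 - 16) + 121)² = (60 + 121)² = 181² = 32761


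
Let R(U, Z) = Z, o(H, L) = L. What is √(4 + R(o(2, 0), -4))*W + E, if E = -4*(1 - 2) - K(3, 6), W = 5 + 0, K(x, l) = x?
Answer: 1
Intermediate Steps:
W = 5
E = 1 (E = -4*(1 - 2) - 1*3 = -4*(-1) - 3 = 4 - 3 = 1)
√(4 + R(o(2, 0), -4))*W + E = √(4 - 4)*5 + 1 = √0*5 + 1 = 0*5 + 1 = 0 + 1 = 1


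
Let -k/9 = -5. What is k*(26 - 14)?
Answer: 540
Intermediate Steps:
k = 45 (k = -9*(-5) = 45)
k*(26 - 14) = 45*(26 - 14) = 45*12 = 540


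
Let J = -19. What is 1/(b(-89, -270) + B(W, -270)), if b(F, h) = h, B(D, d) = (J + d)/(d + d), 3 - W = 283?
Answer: -540/145511 ≈ -0.0037111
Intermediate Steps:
W = -280 (W = 3 - 1*283 = 3 - 283 = -280)
B(D, d) = (-19 + d)/(2*d) (B(D, d) = (-19 + d)/(d + d) = (-19 + d)/((2*d)) = (-19 + d)*(1/(2*d)) = (-19 + d)/(2*d))
1/(b(-89, -270) + B(W, -270)) = 1/(-270 + (½)*(-19 - 270)/(-270)) = 1/(-270 + (½)*(-1/270)*(-289)) = 1/(-270 + 289/540) = 1/(-145511/540) = -540/145511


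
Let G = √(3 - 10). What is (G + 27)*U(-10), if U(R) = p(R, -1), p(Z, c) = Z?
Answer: -270 - 10*I*√7 ≈ -270.0 - 26.458*I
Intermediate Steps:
U(R) = R
G = I*√7 (G = √(-7) = I*√7 ≈ 2.6458*I)
(G + 27)*U(-10) = (I*√7 + 27)*(-10) = (27 + I*√7)*(-10) = -270 - 10*I*√7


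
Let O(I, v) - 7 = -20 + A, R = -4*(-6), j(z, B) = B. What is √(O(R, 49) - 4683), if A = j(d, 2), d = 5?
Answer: I*√4694 ≈ 68.513*I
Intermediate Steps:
A = 2
R = 24
O(I, v) = -11 (O(I, v) = 7 + (-20 + 2) = 7 - 18 = -11)
√(O(R, 49) - 4683) = √(-11 - 4683) = √(-4694) = I*√4694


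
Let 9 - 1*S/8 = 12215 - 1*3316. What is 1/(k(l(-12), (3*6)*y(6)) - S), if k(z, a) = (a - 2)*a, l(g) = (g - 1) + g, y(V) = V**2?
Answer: 1/489728 ≈ 2.0420e-6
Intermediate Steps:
l(g) = -1 + 2*g (l(g) = (-1 + g) + g = -1 + 2*g)
k(z, a) = a*(-2 + a) (k(z, a) = (-2 + a)*a = a*(-2 + a))
S = -71120 (S = 72 - 8*(12215 - 1*3316) = 72 - 8*(12215 - 3316) = 72 - 8*8899 = 72 - 71192 = -71120)
1/(k(l(-12), (3*6)*y(6)) - S) = 1/(((3*6)*6**2)*(-2 + (3*6)*6**2) - 1*(-71120)) = 1/((18*36)*(-2 + 18*36) + 71120) = 1/(648*(-2 + 648) + 71120) = 1/(648*646 + 71120) = 1/(418608 + 71120) = 1/489728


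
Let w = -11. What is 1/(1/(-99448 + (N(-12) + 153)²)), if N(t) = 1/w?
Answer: -9204084/121 ≈ -76067.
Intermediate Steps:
N(t) = -1/11 (N(t) = 1/(-11) = -1/11)
1/(1/(-99448 + (N(-12) + 153)²)) = 1/(1/(-99448 + (-1/11 + 153)²)) = 1/(1/(-99448 + (1682/11)²)) = 1/(1/(-99448 + 2829124/121)) = 1/(1/(-9204084/121)) = 1/(-121/9204084) = -9204084/121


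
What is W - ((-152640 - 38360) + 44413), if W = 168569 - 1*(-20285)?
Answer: 335441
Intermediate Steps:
W = 188854 (W = 168569 + 20285 = 188854)
W - ((-152640 - 38360) + 44413) = 188854 - ((-152640 - 38360) + 44413) = 188854 - (-191000 + 44413) = 188854 - 1*(-146587) = 188854 + 146587 = 335441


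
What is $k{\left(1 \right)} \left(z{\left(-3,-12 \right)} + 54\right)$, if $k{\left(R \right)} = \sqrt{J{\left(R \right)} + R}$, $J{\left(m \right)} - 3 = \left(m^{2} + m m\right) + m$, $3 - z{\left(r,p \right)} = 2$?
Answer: $55 \sqrt{7} \approx 145.52$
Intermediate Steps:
$z{\left(r,p \right)} = 1$ ($z{\left(r,p \right)} = 3 - 2 = 1$)
$J{\left(m \right)} = 3 + m + 2 m^{2}$ ($J{\left(m \right)} = 3 + \left(\left(m^{2} + m m\right) + m\right) = 3 + \left(\left(m^{2} + m^{2}\right) + m\right) = 3 + \left(2 m^{2} + m\right) = 3 + \left(m + 2 m^{2}\right) = 3 + m + 2 m^{2}$)
$k{\left(R \right)} = \sqrt{3 + 2 R + 2 R^{2}}$ ($k{\left(R \right)} = \sqrt{\left(3 + R + 2 R^{2}\right) + R} = \sqrt{3 + 2 R + 2 R^{2}}$)
$k{\left(1 \right)} \left(z{\left(-3,-12 \right)} + 54\right) = \sqrt{3 + 2 \cdot 1 + 2 \cdot 1^{2}} \left(1 + 54\right) = \sqrt{3 + 2 + 2 \cdot 1} \cdot 55 = \sqrt{3 + 2 + 2} \cdot 55 = \sqrt{7} \cdot 55 = 55 \sqrt{7}$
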